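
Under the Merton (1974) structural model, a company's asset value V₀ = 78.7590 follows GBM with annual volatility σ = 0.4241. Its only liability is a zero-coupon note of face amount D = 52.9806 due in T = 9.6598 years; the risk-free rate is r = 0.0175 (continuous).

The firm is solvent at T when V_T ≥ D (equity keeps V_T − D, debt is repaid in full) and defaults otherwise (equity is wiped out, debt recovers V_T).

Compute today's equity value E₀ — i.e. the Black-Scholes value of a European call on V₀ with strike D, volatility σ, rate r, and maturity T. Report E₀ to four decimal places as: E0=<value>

d₁ = [ln(V₀/D) + (r + σ²/2)T] / (σ√T)
   = [ln(78.7590/52.9806) + (0.0175 + 0.5·0.4241²)·9.6598] / (0.4241·√9.6598)
   = [0.396467 + 1.037756] / 1.318112 = 1.088089
d₂ = d₁ − σ√T = 1.088089 − 1.318112 = -0.230023
N(d₁) = 0.861722,  N(d₂) = 0.409037,  e^(−rT) = 0.844470
E₀ = V₀·N(d₁) − D·e^(−rT)·N(d₂)
   = 78.7590·0.861722 − 52.9806·0.844470·0.409037 = 49.567851

E0=49.5679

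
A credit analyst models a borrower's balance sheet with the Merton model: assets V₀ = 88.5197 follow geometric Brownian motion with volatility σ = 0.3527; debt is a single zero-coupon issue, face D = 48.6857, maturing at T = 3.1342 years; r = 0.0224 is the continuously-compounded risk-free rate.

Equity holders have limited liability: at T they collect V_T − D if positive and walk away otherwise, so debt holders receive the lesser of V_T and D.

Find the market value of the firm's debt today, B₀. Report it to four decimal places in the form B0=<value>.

B0=42.5930

d₁ = [ln(V₀/D) + (r + σ²/2)T] / (σ√T)
   = [ln(88.5197/48.6857) + (0.0224 + 0.5·0.3527²)·3.1342] / (0.3527·√3.1342)
   = [0.597840 + 0.265149] / 0.624409 = 1.382090
d₂ = d₁ − σ√T = 1.382090 − 0.624409 = 0.757682
N(d₁) = 0.916528,  N(d₂) = 0.775679,  e^(−rT) = 0.932202
E₀ = V₀·N(d₁) − D·e^(−rT)·N(d₂)
   = 88.5197·0.916528 − 48.6857·0.932202·0.775679 = 45.926666
B₀ = V₀ − E₀ = 88.5197 − 45.926666 = 42.593034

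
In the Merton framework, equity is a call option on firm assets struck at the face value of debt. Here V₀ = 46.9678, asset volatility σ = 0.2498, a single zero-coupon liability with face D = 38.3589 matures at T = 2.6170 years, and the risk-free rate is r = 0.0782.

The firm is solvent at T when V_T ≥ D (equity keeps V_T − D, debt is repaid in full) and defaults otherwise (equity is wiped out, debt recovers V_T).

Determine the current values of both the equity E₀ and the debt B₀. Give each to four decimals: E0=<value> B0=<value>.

d₁ = [ln(V₀/D) + (r + σ²/2)T] / (σ√T)
   = [ln(46.9678/38.3589) + (0.0782 + 0.5·0.2498²)·2.6170] / (0.2498·√2.6170)
   = [0.202476 + 0.286300] / 0.404105 = 1.209526
d₂ = d₁ − σ√T = 1.209526 − 0.404105 = 0.805421
N(d₁) = 0.886770,  N(d₂) = 0.789712,  e^(−rT) = 0.814933
E₀ = V₀·N(d₁) − D·e^(−rT)·N(d₂)
   = 46.9678·0.886770 − 38.3589·0.814933·0.789712 = 16.963285
B₀ = V₀ − E₀ = 46.9678 − 16.963285 = 30.004515

E0=16.9633 B0=30.0045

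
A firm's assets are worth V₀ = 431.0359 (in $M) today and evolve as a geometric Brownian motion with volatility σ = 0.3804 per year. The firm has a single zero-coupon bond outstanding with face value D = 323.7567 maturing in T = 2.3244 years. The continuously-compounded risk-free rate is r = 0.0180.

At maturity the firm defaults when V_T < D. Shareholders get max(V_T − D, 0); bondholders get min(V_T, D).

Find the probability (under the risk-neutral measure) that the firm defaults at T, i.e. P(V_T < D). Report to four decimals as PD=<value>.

PD=0.3914

d₁ = [ln(V₀/D) + (r + σ²/2)T] / (σ√T)
   = [ln(431.0359/323.7567) + (0.0180 + 0.5·0.3804²)·2.3244] / (0.3804·√2.3244)
   = [0.286199 + 0.210014] / 0.579957 = 0.855604
d₂ = d₁ − σ√T = 0.855604 − 0.579957 = 0.275646
risk-neutral PD = N(−d₂) = N(-0.275646) = 0.391410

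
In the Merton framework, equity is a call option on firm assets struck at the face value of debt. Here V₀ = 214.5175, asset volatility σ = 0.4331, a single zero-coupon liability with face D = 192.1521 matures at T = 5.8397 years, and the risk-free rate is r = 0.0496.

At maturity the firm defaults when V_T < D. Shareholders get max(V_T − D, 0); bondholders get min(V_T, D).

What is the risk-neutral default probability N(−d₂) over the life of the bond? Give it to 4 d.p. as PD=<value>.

d₁ = [ln(V₀/D) + (r + σ²/2)T] / (σ√T)
   = [ln(214.5175/192.1521) + (0.0496 + 0.5·0.4331²)·5.8397] / (0.4331·√5.8397)
   = [0.110104 + 0.837342] / 1.046607 = 0.905255
d₂ = d₁ − σ√T = 0.905255 − 1.046607 = -0.141352
risk-neutral PD = N(−d₂) = N(0.141352) = 0.556204

PD=0.5562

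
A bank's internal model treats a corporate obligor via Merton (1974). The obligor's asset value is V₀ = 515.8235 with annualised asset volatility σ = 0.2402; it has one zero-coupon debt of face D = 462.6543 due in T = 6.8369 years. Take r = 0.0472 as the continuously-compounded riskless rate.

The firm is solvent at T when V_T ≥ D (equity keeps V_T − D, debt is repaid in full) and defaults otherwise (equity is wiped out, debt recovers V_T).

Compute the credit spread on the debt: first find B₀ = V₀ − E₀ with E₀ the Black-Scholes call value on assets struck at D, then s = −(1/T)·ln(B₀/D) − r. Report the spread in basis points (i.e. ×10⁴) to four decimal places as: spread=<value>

spread=171.6205

d₁ = [ln(V₀/D) + (r + σ²/2)T] / (σ√T)
   = [ln(515.8235/462.6543) + (0.0472 + 0.5·0.2402²)·6.8369] / (0.2402·√6.8369)
   = [0.108785 + 0.519933] / 0.628062 = 1.001043
d₂ = d₁ − σ√T = 1.001043 − 0.628062 = 0.372981
N(d₁) = 0.841597,  N(d₂) = 0.645419,  e^(−rT) = 0.724190
E₀ = V₀·N(d₁) − D·e^(−rT)·N(d₂)
   = 515.8235·0.841597 − 462.6543·0.724190·0.645419 = 217.868273
B₀ = V₀ − E₀ = 515.8235 − 217.868273 = 297.955227
spread = −(1/T)·ln(B₀/D) − r = −(1/6.8369)·ln(297.955227/462.6543) − 0.0472 = 0.01716205
in basis points: 0.01716205 × 10⁴ = 171.6205 bp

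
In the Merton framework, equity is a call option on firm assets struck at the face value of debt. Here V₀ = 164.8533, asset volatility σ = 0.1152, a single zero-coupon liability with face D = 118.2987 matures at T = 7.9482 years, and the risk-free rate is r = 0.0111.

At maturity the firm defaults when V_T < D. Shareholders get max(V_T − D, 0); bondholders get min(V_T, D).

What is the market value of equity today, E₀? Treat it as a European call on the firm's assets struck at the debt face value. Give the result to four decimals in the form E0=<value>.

d₁ = [ln(V₀/D) + (r + σ²/2)T] / (σ√T)
   = [ln(164.8533/118.2987) + (0.0111 + 0.5·0.1152²)·7.9482] / (0.1152·√7.9482)
   = [0.331843 + 0.140965] / 0.324778 = 1.455789
d₂ = d₁ − σ√T = 1.455789 − 0.324778 = 1.131011
N(d₁) = 0.927275,  N(d₂) = 0.870975,  e^(−rT) = 0.915555
E₀ = V₀·N(d₁) − D·e^(−rT)·N(d₂)
   = 164.8533·0.927275 − 118.2987·0.915555·0.870975 = 58.529909

E0=58.5299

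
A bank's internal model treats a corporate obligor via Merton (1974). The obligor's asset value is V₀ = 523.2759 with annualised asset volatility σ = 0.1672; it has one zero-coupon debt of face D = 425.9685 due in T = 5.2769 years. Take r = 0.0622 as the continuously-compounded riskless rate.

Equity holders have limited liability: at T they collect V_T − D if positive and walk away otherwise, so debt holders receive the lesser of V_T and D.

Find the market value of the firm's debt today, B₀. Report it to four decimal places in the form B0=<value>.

B0=301.0928

d₁ = [ln(V₀/D) + (r + σ²/2)T] / (σ√T)
   = [ln(523.2759/425.9685) + (0.0622 + 0.5·0.1672²)·5.2769] / (0.1672·√5.2769)
   = [0.205743 + 0.401983] / 0.384084 = 1.582277
d₂ = d₁ − σ√T = 1.582277 − 0.384084 = 1.198194
N(d₁) = 0.943207,  N(d₂) = 0.884579,  e^(−rT) = 0.720202
E₀ = V₀·N(d₁) − D·e^(−rT)·N(d₂)
   = 523.2759·0.943207 − 425.9685·0.720202·0.884579 = 222.183133
B₀ = V₀ − E₀ = 523.2759 − 222.183133 = 301.092767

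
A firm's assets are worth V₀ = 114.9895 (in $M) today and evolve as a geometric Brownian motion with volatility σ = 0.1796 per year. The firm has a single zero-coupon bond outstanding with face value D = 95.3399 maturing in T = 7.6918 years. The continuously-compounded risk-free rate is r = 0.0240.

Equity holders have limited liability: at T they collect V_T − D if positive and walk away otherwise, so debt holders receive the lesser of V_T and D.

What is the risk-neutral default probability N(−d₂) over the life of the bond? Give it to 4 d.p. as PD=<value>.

PD=0.3093

d₁ = [ln(V₀/D) + (r + σ²/2)T] / (σ√T)
   = [ln(114.9895/95.3399) + (0.0240 + 0.5·0.1796²)·7.6918] / (0.1796·√7.6918)
   = [0.187392 + 0.308657] / 0.498104 = 0.995875
d₂ = d₁ − σ√T = 0.995875 − 0.498104 = 0.497771
risk-neutral PD = N(−d₂) = N(-0.497771) = 0.309323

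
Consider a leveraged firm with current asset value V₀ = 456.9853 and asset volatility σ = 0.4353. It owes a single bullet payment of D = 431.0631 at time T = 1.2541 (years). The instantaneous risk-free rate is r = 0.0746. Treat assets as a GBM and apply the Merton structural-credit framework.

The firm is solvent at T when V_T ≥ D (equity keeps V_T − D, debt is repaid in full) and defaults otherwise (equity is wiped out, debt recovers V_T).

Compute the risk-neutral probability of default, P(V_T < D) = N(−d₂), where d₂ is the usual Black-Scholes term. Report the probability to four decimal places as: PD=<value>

d₁ = [ln(V₀/D) + (r + σ²/2)T] / (σ√T)
   = [ln(456.9853/431.0631) + (0.0746 + 0.5·0.4353²)·1.2541] / (0.4353·√1.2541)
   = [0.058397 + 0.212373] / 0.487478 = 0.555451
d₂ = d₁ − σ√T = 0.555451 − 0.487478 = 0.067973
risk-neutral PD = N(−d₂) = N(-0.067973) = 0.472904

PD=0.4729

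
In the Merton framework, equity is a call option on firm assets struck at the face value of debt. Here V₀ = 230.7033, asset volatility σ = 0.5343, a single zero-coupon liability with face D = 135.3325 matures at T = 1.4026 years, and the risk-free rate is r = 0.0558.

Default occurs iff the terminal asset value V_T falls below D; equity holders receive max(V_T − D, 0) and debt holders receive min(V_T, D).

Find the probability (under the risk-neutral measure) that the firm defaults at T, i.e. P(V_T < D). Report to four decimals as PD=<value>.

d₁ = [ln(V₀/D) + (r + σ²/2)T] / (σ√T)
   = [ln(230.7033/135.3325) + (0.0558 + 0.5·0.5343²)·1.4026] / (0.5343·√1.4026)
   = [0.533398 + 0.278470] / 0.632779 = 1.283019
d₂ = d₁ − σ√T = 1.283019 − 0.632779 = 0.650240
risk-neutral PD = N(−d₂) = N(-0.650240) = 0.257769

PD=0.2578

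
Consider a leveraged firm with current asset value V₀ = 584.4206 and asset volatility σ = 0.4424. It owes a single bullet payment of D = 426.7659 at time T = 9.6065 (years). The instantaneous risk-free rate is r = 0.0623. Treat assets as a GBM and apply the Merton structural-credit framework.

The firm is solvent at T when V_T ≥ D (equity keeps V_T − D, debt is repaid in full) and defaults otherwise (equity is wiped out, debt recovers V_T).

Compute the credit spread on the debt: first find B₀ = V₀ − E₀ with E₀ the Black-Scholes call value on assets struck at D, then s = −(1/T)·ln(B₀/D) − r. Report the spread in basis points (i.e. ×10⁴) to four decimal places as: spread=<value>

d₁ = [ln(V₀/D) + (r + σ²/2)T] / (σ√T)
   = [ln(584.4206/426.7659) + (0.0623 + 0.5·0.4424²)·9.6065] / (0.4424·√9.6065)
   = [0.314385 + 1.538566] / 1.371190 = 1.351345
d₂ = d₁ − σ√T = 1.351345 − 1.371190 = -0.019845
N(d₁) = 0.911708,  N(d₂) = 0.492084,  e^(−rT) = 0.549644
E₀ = V₀·N(d₁) − D·e^(−rT)·N(d₂)
   = 584.4206·0.911708 − 426.7659·0.549644·0.492084 = 417.393044
B₀ = V₀ − E₀ = 584.4206 − 417.393044 = 167.027556
spread = −(1/T)·ln(B₀/D) − r = −(1/9.6065)·ln(167.027556/426.7659) − 0.0623 = 0.03535022
in basis points: 0.03535022 × 10⁴ = 353.5022 bp

spread=353.5022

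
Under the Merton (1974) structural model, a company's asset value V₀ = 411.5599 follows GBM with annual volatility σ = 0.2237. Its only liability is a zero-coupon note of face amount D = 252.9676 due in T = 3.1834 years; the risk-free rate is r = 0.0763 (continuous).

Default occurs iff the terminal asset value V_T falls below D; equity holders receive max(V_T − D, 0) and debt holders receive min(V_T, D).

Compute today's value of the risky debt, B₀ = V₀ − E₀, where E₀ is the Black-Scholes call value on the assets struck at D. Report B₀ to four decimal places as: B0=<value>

B0=196.9223

d₁ = [ln(V₀/D) + (r + σ²/2)T] / (σ√T)
   = [ln(411.5599/252.9676) + (0.0763 + 0.5·0.2237²)·3.1834] / (0.2237·√3.1834)
   = [0.486693 + 0.322545] / 0.399127 = 2.027518
d₂ = d₁ − σ√T = 2.027518 − 0.399127 = 1.628390
N(d₁) = 0.978695,  N(d₂) = 0.948279,  e^(−rT) = 0.784355
E₀ = V₀·N(d₁) − D·e^(−rT)·N(d₂)
   = 411.5599·0.978695 − 252.9676·0.784355·0.948279 = 214.637604
B₀ = V₀ − E₀ = 411.5599 − 214.637604 = 196.922296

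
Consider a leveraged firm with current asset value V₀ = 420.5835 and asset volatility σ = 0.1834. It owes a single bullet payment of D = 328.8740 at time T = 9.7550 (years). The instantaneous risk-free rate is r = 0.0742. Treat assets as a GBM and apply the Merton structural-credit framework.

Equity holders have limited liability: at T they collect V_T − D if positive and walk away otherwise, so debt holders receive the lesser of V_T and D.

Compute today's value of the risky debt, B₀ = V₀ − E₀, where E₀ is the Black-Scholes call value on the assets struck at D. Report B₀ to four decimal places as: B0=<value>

d₁ = [ln(V₀/D) + (r + σ²/2)T] / (σ√T)
   = [ln(420.5835/328.8740) + (0.0742 + 0.5·0.1834²)·9.7550] / (0.1834·√9.7550)
   = [0.245968 + 0.887878] / 0.572813 = 1.979436
d₂ = d₁ − σ√T = 1.979436 − 0.572813 = 1.406623
N(d₁) = 0.976117,  N(d₂) = 0.920230,  e^(−rT) = 0.484896
E₀ = V₀·N(d₁) − D·e^(−rT)·N(d₂)
   = 420.5835·0.976117 − 328.8740·0.484896·0.920230 = 263.789680
B₀ = V₀ − E₀ = 420.5835 − 263.789680 = 156.793820

B0=156.7938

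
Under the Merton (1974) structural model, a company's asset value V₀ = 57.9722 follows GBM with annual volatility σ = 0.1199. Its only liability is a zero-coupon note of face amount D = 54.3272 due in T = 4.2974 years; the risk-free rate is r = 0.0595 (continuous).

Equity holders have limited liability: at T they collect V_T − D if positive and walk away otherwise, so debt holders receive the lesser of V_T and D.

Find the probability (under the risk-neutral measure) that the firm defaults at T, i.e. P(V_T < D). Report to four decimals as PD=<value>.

d₁ = [ln(V₀/D) + (r + σ²/2)T] / (σ√T)
   = [ln(57.9722/54.3272) + (0.0595 + 0.5·0.1199²)·4.2974] / (0.1199·√4.2974)
   = [0.064939 + 0.286585] / 0.248555 = 1.414270
d₂ = d₁ − σ√T = 1.414270 − 0.248555 = 1.165716
risk-neutral PD = N(−d₂) = N(-1.165716) = 0.121865

PD=0.1219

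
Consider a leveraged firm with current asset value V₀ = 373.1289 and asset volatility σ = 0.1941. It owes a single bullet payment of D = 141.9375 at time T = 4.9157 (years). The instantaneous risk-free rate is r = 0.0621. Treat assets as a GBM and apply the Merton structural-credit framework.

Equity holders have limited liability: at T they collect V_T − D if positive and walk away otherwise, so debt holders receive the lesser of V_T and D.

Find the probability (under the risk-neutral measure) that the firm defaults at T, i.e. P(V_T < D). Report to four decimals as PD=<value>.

PD=0.0031

d₁ = [ln(V₀/D) + (r + σ²/2)T] / (σ√T)
   = [ln(373.1289/141.9375) + (0.0621 + 0.5·0.1941²)·4.9157] / (0.1941·√4.9157)
   = [0.966537 + 0.397864] / 0.430346 = 3.170471
d₂ = d₁ − σ√T = 3.170471 − 0.430346 = 2.740125
risk-neutral PD = N(−d₂) = N(-2.740125) = 0.003071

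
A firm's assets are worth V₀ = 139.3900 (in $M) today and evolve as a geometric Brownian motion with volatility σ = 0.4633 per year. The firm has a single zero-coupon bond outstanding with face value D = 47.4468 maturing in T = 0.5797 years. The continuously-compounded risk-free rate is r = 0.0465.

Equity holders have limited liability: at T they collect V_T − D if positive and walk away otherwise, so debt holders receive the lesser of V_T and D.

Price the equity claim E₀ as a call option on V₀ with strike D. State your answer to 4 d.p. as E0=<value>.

E0=93.2117

d₁ = [ln(V₀/D) + (r + σ²/2)T] / (σ√T)
   = [ln(139.3900/47.4468) + (0.0465 + 0.5·0.4633²)·0.5797] / (0.4633·√0.5797)
   = [1.077667 + 0.089171] / 0.352748 = 3.307857
d₂ = d₁ − σ√T = 3.307857 − 0.352748 = 2.955109
N(d₁) = 0.999530,  N(d₂) = 0.998437,  e^(−rT) = 0.973404
E₀ = V₀·N(d₁) − D·e^(−rT)·N(d₂)
   = 139.3900·0.999530 − 47.4468·0.973404·0.998437 = 93.211749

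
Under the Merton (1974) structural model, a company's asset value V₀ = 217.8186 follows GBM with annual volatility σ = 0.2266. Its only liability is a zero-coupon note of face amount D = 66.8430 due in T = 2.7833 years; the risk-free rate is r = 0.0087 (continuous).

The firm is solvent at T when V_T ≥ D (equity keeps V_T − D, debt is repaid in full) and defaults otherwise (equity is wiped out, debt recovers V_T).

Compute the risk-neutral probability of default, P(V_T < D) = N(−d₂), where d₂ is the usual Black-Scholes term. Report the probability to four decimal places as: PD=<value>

d₁ = [ln(V₀/D) + (r + σ²/2)T] / (σ√T)
   = [ln(217.8186/66.8430) + (0.0087 + 0.5·0.2266²)·2.7833] / (0.2266·√2.7833)
   = [1.181316 + 0.095673] / 0.378042 = 3.377902
d₂ = d₁ − σ√T = 3.377902 − 0.378042 = 2.999860
risk-neutral PD = N(−d₂) = N(-2.999860) = 0.001351

PD=0.0014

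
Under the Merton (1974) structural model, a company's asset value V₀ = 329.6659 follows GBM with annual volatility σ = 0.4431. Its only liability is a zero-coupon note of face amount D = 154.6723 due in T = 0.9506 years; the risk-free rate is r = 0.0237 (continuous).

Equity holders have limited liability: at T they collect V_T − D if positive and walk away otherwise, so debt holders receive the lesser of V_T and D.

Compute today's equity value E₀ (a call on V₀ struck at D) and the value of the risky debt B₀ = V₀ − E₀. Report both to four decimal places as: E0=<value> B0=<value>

d₁ = [ln(V₀/D) + (r + σ²/2)T] / (σ√T)
   = [ln(329.6659/154.6723) + (0.0237 + 0.5·0.4431²)·0.9506] / (0.4431·√0.9506)
   = [0.756771 + 0.115848] / 0.432017 = 2.019874
d₂ = d₁ − σ√T = 2.019874 − 0.432017 = 1.587857
N(d₁) = 0.978302,  N(d₂) = 0.943841,  e^(−rT) = 0.977723
E₀ = V₀·N(d₁) − D·e^(−rT)·N(d₂)
   = 329.6659·0.978302 − 154.6723·0.977723·0.943841 = 179.778904
B₀ = V₀ − E₀ = 329.6659 − 179.778904 = 149.886996

E0=179.7789 B0=149.8870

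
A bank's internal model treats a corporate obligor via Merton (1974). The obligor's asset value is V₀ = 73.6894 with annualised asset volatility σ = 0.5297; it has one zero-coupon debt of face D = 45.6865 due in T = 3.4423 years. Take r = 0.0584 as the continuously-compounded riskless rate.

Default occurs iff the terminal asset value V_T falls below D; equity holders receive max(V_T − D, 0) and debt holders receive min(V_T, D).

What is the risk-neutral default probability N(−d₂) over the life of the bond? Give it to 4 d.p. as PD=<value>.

d₁ = [ln(V₀/D) + (r + σ²/2)T] / (σ√T)
   = [ln(73.6894/45.6865) + (0.0584 + 0.5·0.5297²)·3.4423] / (0.5297·√3.4423)
   = [0.478056 + 0.683954] / 0.982776 = 1.182376
d₂ = d₁ − σ√T = 1.182376 − 0.982776 = 0.199601
risk-neutral PD = N(−d₂) = N(-0.199601) = 0.420896

PD=0.4209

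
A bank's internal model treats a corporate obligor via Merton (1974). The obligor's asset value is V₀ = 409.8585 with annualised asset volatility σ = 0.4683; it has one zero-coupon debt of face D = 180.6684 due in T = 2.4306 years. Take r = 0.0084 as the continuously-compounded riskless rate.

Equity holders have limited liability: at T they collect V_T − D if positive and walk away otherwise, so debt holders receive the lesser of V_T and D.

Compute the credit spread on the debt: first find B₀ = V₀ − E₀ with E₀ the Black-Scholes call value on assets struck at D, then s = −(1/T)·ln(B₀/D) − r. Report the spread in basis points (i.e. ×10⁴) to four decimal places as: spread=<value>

d₁ = [ln(V₀/D) + (r + σ²/2)T] / (σ√T)
   = [ln(409.8585/180.6684) + (0.0084 + 0.5·0.4683²)·2.4306] / (0.4683·√2.4306)
   = [0.819149 + 0.286938] / 0.730098 = 1.514985
d₂ = d₁ − σ√T = 1.514985 − 0.730098 = 0.784888
N(d₁) = 0.935112,  N(d₂) = 0.783740,  e^(−rT) = 0.979790
E₀ = V₀·N(d₁) − D·e^(−rT)·N(d₂)
   = 409.8585·0.935112 − 180.6684·0.979790·0.783740 = 244.528150
B₀ = V₀ − E₀ = 409.8585 − 244.528150 = 165.330350
spread = −(1/T)·ln(B₀/D) − r = −(1/2.4306)·ln(165.330350/180.6684) − 0.0084 = 0.02810034
in basis points: 0.02810034 × 10⁴ = 281.0034 bp

spread=281.0034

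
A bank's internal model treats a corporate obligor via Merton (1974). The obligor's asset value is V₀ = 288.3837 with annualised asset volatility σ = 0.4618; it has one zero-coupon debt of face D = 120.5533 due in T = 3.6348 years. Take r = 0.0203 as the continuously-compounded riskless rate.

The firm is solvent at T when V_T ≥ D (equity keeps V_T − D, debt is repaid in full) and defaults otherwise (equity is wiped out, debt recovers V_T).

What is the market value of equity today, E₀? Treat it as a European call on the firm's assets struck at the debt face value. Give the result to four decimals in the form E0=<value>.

d₁ = [ln(V₀/D) + (r + σ²/2)T] / (σ√T)
   = [ln(288.3837/120.5533) + (0.0203 + 0.5·0.4618²)·3.6348] / (0.4618·√3.6348)
   = [0.872200 + 0.461364] / 0.880429 = 1.514675
d₂ = d₁ − σ√T = 1.514675 − 0.880429 = 0.634247
N(d₁) = 0.935073,  N(d₂) = 0.737040,  e^(−rT) = 0.928870
E₀ = V₀·N(d₁) − D·e^(−rT)·N(d₂)
   = 288.3837·0.935073 − 120.5533·0.928870·0.737040 = 187.127189

E0=187.1272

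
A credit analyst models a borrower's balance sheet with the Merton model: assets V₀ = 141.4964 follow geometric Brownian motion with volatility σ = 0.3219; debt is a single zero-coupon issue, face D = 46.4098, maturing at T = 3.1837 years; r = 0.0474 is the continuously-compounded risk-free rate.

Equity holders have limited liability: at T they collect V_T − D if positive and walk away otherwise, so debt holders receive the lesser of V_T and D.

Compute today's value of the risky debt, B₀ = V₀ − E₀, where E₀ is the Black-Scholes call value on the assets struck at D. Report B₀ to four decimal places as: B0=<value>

d₁ = [ln(V₀/D) + (r + σ²/2)T] / (σ√T)
   = [ln(141.4964/46.4098) + (0.0474 + 0.5·0.3219²)·3.1837] / (0.3219·√3.1837)
   = [1.114764 + 0.315854] / 0.574364 = 2.490787
d₂ = d₁ − σ√T = 2.490787 − 0.574364 = 1.916423
N(d₁) = 0.993627,  N(d₂) = 0.972344,  e^(−rT) = 0.859927
E₀ = V₀·N(d₁) − D·e^(−rT)·N(d₂)
   = 141.4964·0.993627 − 46.4098·0.859927·0.972344 = 101.789294
B₀ = V₀ − E₀ = 141.4964 − 101.789294 = 39.707106

B0=39.7071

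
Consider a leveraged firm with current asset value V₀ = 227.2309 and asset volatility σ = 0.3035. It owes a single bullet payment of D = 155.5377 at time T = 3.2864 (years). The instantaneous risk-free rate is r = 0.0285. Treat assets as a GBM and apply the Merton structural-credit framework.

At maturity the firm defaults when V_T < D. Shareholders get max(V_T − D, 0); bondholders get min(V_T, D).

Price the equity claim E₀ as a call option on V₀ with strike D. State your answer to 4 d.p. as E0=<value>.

d₁ = [ln(V₀/D) + (r + σ²/2)T] / (σ√T)
   = [ln(227.2309/155.5377) + (0.0285 + 0.5·0.3035²)·3.2864] / (0.3035·√3.2864)
   = [0.379079 + 0.245021] / 0.550198 = 1.134319
d₂ = d₁ − σ√T = 1.134319 − 0.550198 = 0.584121
N(d₁) = 0.871670,  N(d₂) = 0.720431,  e^(−rT) = 0.910590
E₀ = V₀·N(d₁) − D·e^(−rT)·N(d₂)
   = 227.2309·0.871670 − 155.5377·0.910590·0.720431 = 96.034900

E0=96.0349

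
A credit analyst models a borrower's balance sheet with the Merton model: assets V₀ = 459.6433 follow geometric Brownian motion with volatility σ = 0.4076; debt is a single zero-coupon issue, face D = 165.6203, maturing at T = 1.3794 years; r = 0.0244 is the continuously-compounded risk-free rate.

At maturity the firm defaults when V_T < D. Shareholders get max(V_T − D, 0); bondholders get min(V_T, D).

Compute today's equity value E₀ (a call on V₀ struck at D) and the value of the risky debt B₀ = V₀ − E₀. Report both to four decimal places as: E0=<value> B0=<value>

E0=300.1203 B0=159.5230

d₁ = [ln(V₀/D) + (r + σ²/2)T] / (σ√T)
   = [ln(459.6433/165.6203) + (0.0244 + 0.5·0.4076²)·1.3794] / (0.4076·√1.3794)
   = [1.020753 + 0.148243] / 0.478717 = 2.441932
d₂ = d₁ − σ√T = 2.441932 − 0.478717 = 1.963214
N(d₁) = 0.992696,  N(d₂) = 0.975189,  e^(−rT) = 0.966903
E₀ = V₀·N(d₁) − D·e^(−rT)·N(d₂)
   = 459.6433·0.992696 − 165.6203·0.966903·0.975189 = 300.120278
B₀ = V₀ − E₀ = 459.6433 − 300.120278 = 159.523022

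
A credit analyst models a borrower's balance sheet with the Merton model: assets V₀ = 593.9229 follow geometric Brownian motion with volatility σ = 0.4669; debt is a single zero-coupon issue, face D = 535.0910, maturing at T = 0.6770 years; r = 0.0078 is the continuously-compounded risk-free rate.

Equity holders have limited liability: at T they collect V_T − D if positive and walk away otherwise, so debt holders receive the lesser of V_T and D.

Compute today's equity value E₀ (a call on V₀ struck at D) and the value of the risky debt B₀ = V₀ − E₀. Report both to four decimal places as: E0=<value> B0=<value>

E0=120.0176 B0=473.9053

d₁ = [ln(V₀/D) + (r + σ²/2)T] / (σ√T)
   = [ln(593.9229/535.0910) + (0.0078 + 0.5·0.4669²)·0.6770] / (0.4669·√0.6770)
   = [0.104313 + 0.079072] / 0.384165 = 0.477359
d₂ = d₁ − σ√T = 0.477359 − 0.384165 = 0.093194
N(d₁) = 0.683447,  N(d₂) = 0.537125,  e^(−rT) = 0.994733
E₀ = V₀·N(d₁) − D·e^(−rT)·N(d₂)
   = 593.9229·0.683447 − 535.0910·0.994733·0.537125 = 120.017551
B₀ = V₀ − E₀ = 593.9229 − 120.017551 = 473.905349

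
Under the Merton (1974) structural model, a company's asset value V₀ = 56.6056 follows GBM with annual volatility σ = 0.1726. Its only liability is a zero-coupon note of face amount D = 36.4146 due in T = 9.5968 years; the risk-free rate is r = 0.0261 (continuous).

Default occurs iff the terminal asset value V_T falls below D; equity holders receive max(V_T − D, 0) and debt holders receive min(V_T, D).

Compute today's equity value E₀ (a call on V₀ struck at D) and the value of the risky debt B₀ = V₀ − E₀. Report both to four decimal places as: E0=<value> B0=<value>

d₁ = [ln(V₀/D) + (r + σ²/2)T] / (σ√T)
   = [ln(56.6056/36.4146) + (0.0261 + 0.5·0.1726²)·9.5968] / (0.1726·√9.5968)
   = [0.441138 + 0.393424] / 0.534692 = 1.560827
d₂ = d₁ − σ√T = 1.560827 − 0.534692 = 1.026135
N(d₁) = 0.940718,  N(d₂) = 0.847586,  e^(−rT) = 0.778430
E₀ = V₀·N(d₁) − D·e^(−rT)·N(d₂)
   = 56.6056·0.940718 − 36.4146·0.778430·0.847586 = 29.224042
B₀ = V₀ − E₀ = 56.6056 − 29.224042 = 27.381558

E0=29.2240 B0=27.3816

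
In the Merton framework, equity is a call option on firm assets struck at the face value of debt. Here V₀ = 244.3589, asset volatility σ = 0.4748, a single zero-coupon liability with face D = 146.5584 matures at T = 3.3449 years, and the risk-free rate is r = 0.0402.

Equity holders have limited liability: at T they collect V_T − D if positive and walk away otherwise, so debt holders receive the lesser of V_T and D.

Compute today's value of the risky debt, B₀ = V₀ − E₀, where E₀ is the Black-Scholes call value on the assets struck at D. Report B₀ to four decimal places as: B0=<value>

d₁ = [ln(V₀/D) + (r + σ²/2)T] / (σ√T)
   = [ln(244.3589/146.5584) + (0.0402 + 0.5·0.4748²)·3.3449] / (0.4748·√3.3449)
   = [0.511214 + 0.511494] / 0.868365 = 1.177740
d₂ = d₁ − σ√T = 1.177740 − 0.868365 = 0.309375
N(d₁) = 0.880550,  N(d₂) = 0.621482,  e^(−rT) = 0.874183
E₀ = V₀·N(d₁) − D·e^(−rT)·N(d₂)
   = 244.3589·0.880550 − 146.5584·0.874183·0.621482 = 135.546600
B₀ = V₀ − E₀ = 244.3589 − 135.546600 = 108.812300

B0=108.8123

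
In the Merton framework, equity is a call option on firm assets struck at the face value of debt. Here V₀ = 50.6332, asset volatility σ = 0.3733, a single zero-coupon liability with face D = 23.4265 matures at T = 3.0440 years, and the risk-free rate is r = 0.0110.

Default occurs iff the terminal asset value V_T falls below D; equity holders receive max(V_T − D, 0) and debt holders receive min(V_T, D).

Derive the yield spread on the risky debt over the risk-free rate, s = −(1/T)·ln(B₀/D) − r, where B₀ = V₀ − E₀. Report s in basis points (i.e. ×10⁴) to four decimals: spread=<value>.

d₁ = [ln(V₀/D) + (r + σ²/2)T] / (σ√T)
   = [ln(50.6332/23.4265) + (0.0110 + 0.5·0.3733²)·3.0440] / (0.3733·√3.0440)
   = [0.770740 + 0.245579] / 0.651299 = 1.560449
d₂ = d₁ − σ√T = 1.560449 − 0.651299 = 0.909150
N(d₁) = 0.940673,  N(d₂) = 0.818365,  e^(−rT) = 0.967070
E₀ = V₀·N(d₁) − D·e^(−rT)·N(d₂)
   = 50.6332·0.940673 − 23.4265·0.967070·0.818365 = 29.089179
B₀ = V₀ − E₀ = 50.6332 − 29.089179 = 21.544021
spread = −(1/T)·ln(B₀/D) − r = −(1/3.0440)·ln(21.544021/23.4265) − 0.0110 = 0.01651955
in basis points: 0.01651955 × 10⁴ = 165.1955 bp

spread=165.1955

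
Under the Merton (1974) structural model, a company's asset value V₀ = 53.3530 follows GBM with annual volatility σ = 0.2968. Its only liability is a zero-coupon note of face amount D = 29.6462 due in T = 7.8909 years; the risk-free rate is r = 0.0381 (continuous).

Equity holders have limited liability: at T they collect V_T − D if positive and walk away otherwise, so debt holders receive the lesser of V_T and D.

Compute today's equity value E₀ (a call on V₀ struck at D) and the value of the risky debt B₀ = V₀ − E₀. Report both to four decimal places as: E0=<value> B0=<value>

E0=33.3858 B0=19.9672

d₁ = [ln(V₀/D) + (r + σ²/2)T] / (σ√T)
   = [ln(53.3530/29.6462) + (0.0381 + 0.5·0.2968²)·7.8909] / (0.2968·√7.8909)
   = [0.587596 + 0.648199] / 0.833733 = 1.482243
d₂ = d₁ − σ√T = 1.482243 − 0.833733 = 0.648509
N(d₁) = 0.930862,  N(d₂) = 0.741672,  e^(−rT) = 0.740342
E₀ = V₀·N(d₁) − D·e^(−rT)·N(d₂)
   = 53.3530·0.930862 − 29.6462·0.740342·0.741672 = 33.385827
B₀ = V₀ − E₀ = 53.3530 − 33.385827 = 19.967173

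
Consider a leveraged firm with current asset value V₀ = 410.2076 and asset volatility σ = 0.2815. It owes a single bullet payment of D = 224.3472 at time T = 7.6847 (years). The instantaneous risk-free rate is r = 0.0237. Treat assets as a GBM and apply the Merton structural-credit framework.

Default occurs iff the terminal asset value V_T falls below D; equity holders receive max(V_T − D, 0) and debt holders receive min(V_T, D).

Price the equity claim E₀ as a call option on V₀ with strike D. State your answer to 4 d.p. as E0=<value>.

d₁ = [ln(V₀/D) + (r + σ²/2)T] / (σ√T)
   = [ln(410.2076/224.3472) + (0.0237 + 0.5·0.2815²)·7.6847] / (0.2815·√7.6847)
   = [0.603469 + 0.486604] / 0.780354 = 1.396894
d₂ = d₁ − σ√T = 1.396894 − 0.780354 = 0.616540
N(d₁) = 0.918777,  N(d₂) = 0.731231,  e^(−rT) = 0.833495
E₀ = V₀·N(d₁) − D·e^(−rT)·N(d₂)
   = 410.2076·0.918777 − 224.3472·0.833495·0.731231 = 240.154890

E0=240.1549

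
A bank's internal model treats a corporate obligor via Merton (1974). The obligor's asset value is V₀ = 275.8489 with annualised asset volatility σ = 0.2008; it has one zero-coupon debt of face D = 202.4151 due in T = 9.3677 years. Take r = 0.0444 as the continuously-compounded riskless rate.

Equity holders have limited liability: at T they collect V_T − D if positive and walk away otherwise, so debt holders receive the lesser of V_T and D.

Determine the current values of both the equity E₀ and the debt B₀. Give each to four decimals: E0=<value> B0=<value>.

d₁ = [ln(V₀/D) + (r + σ²/2)T] / (σ√T)
   = [ln(275.8489/202.4151) + (0.0444 + 0.5·0.2008²)·9.3677] / (0.2008·√9.3677)
   = [0.309533 + 0.604782] / 0.614583 = 1.487700
d₂ = d₁ − σ√T = 1.487700 − 0.614583 = 0.873118
N(d₁) = 0.931585,  N(d₂) = 0.808700,  e^(−rT) = 0.659729
E₀ = V₀·N(d₁) − D·e^(−rT)·N(d₂)
   = 275.8489·0.931585 − 202.4151·0.659729·0.808700 = 148.983523
B₀ = V₀ − E₀ = 275.8489 − 148.983523 = 126.865377

E0=148.9835 B0=126.8654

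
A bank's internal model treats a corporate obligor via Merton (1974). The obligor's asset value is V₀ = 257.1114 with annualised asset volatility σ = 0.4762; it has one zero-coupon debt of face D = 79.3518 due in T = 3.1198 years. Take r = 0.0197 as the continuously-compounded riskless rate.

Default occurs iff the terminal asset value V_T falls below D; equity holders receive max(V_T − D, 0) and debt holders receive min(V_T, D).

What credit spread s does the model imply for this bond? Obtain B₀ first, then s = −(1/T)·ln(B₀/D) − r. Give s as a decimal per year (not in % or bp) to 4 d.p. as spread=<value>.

d₁ = [ln(V₀/D) + (r + σ²/2)T] / (σ√T)
   = [ln(257.1114/79.3518) + (0.0197 + 0.5·0.4762²)·3.1198] / (0.4762·√3.1198)
   = [1.175618 + 0.415193] / 0.841110 = 1.891324
d₂ = d₁ − σ√T = 1.891324 − 0.841110 = 1.050214
N(d₁) = 0.970709,  N(d₂) = 0.853190,  e^(−rT) = 0.940391
E₀ = V₀·N(d₁) − D·e^(−rT)·N(d₂)
   = 257.1114·0.970709 − 79.3518·0.940391·0.853190 = 185.913983
B₀ = V₀ − E₀ = 257.1114 − 185.913983 = 71.197417
spread = −(1/T)·ln(B₀/D) − r = −(1/3.1198)·ln(71.197417/79.3518) − 0.0197 = 0.01505691

spread=0.0151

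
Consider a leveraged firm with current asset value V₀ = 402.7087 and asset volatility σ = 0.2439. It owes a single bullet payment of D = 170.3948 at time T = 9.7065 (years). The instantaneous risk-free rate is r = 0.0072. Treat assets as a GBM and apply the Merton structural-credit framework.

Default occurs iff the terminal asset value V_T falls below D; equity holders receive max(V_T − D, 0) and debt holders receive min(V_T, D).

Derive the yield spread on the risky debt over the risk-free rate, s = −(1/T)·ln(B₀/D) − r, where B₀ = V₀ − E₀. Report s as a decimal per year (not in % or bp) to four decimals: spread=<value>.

spread=0.0065

d₁ = [ln(V₀/D) + (r + σ²/2)T] / (σ√T)
   = [ln(402.7087/170.3948) + (0.0072 + 0.5·0.2439²)·9.7065] / (0.2439·√9.7065)
   = [0.860095 + 0.358593] / 0.759877 = 1.603798
d₂ = d₁ − σ√T = 1.603798 − 0.759877 = 0.843921
N(d₁) = 0.945621,  N(d₂) = 0.800643,  e^(−rT) = 0.932499
E₀ = V₀·N(d₁) − D·e^(−rT)·N(d₂)
   = 402.7087·0.945621 − 170.3948·0.932499·0.800643 = 253.593033
B₀ = V₀ − E₀ = 402.7087 − 253.593033 = 149.115667
spread = −(1/T)·ln(B₀/D) − r = −(1/9.7065)·ln(149.115667/170.3948) − 0.0072 = 0.00654294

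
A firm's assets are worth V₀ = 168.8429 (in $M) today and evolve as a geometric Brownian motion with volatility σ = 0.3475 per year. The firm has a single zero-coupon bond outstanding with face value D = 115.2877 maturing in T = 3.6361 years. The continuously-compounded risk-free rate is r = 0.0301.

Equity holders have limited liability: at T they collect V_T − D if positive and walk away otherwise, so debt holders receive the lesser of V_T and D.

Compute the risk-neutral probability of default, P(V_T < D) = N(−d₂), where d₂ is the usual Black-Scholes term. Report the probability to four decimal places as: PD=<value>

d₁ = [ln(V₀/D) + (r + σ²/2)T] / (σ√T)
   = [ln(168.8429/115.2877) + (0.0301 + 0.5·0.3475²)·3.6361] / (0.3475·√3.6361)
   = [0.381538 + 0.328988] / 0.662632 = 1.072277
d₂ = d₁ − σ√T = 1.072277 − 0.662632 = 0.409644
risk-neutral PD = N(−d₂) = N(-0.409644) = 0.341033

PD=0.3410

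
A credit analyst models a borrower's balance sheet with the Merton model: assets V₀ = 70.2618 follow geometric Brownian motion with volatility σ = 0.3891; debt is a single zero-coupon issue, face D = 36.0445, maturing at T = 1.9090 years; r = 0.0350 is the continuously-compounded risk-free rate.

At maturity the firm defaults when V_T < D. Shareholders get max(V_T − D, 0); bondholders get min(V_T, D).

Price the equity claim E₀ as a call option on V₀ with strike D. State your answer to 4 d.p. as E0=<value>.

E0=37.5550

d₁ = [ln(V₀/D) + (r + σ²/2)T] / (σ√T)
   = [ln(70.2618/36.0445) + (0.0350 + 0.5·0.3891²)·1.9090] / (0.3891·√1.9090)
   = [0.667474 + 0.211325] / 0.537606 = 1.634652
d₂ = d₁ − σ√T = 1.634652 − 0.537606 = 1.097046
N(d₁) = 0.948939,  N(d₂) = 0.863689,  e^(−rT) = 0.935368
E₀ = V₀·N(d₁) − D·e^(−rT)·N(d₂)
   = 70.2618·0.948939 − 36.0445·0.935368·0.863689 = 37.554979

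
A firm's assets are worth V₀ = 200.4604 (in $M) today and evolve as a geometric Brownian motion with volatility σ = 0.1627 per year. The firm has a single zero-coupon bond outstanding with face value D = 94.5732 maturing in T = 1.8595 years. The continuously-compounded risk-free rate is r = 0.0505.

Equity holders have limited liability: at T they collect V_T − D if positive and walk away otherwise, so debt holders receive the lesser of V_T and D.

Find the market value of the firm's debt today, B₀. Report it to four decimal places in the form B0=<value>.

d₁ = [ln(V₀/D) + (r + σ²/2)T] / (σ√T)
   = [ln(200.4604/94.5732) + (0.0505 + 0.5·0.1627²)·1.8595] / (0.1627·√1.8595)
   = [0.751243 + 0.118516] / 0.221863 = 3.920246
d₂ = d₁ − σ√T = 3.920246 − 0.221863 = 3.698382
N(d₁) = 0.999956,  N(d₂) = 0.999892,  e^(−rT) = 0.910369
E₀ = V₀·N(d₁) − D·e^(−rT)·N(d₂)
   = 200.4604·0.999956 − 94.5732·0.910369·0.999892 = 114.364320
B₀ = V₀ − E₀ = 200.4604 − 114.364320 = 86.096080

B0=86.0961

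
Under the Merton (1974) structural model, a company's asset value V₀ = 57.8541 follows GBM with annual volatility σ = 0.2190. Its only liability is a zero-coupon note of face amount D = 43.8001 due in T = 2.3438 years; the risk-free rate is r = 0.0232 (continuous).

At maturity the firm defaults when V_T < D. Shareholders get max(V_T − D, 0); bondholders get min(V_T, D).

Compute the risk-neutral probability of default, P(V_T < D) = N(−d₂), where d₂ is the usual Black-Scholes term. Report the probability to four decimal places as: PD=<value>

d₁ = [ln(V₀/D) + (r + σ²/2)T] / (σ√T)
   = [ln(57.8541/43.8001) + (0.0232 + 0.5·0.2190²)·2.3438] / (0.2190·√2.3438)
   = [0.278288 + 0.110582] / 0.335277 = 1.159845
d₂ = d₁ − σ√T = 1.159845 − 0.335277 = 0.824567
risk-neutral PD = N(−d₂) = N(-0.824567) = 0.204809

PD=0.2048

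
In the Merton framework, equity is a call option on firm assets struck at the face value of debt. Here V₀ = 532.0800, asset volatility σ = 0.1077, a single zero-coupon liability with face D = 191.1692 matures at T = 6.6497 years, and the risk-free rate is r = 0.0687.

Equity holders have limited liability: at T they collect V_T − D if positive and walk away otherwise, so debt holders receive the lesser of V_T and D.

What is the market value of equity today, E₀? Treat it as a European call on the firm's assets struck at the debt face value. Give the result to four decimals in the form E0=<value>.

d₁ = [ln(V₀/D) + (r + σ²/2)T] / (σ√T)
   = [ln(532.0800/191.1692) + (0.0687 + 0.5·0.1077²)·6.6497] / (0.1077·√6.6497)
   = [1.023635 + 0.495400] / 0.277726 = 5.469544
d₂ = d₁ − σ√T = 5.469544 − 0.277726 = 5.191818
N(d₁) = 1.000000,  N(d₂) = 1.000000,  e^(−rT) = 0.633285
E₀ = V₀·N(d₁) − D·e^(−rT)·N(d₂)
   = 532.0800·1.000000 − 191.1692·0.633285·1.000000 = 411.015374

E0=411.0154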